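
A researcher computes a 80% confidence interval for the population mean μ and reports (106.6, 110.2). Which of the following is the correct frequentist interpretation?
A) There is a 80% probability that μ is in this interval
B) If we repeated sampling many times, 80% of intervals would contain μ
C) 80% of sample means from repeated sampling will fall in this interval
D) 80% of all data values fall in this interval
B

A) Wrong — μ is fixed; the randomness lives in the interval, not in μ.
B) Correct — this is the frequentist long-run coverage interpretation.
C) Wrong — coverage applies to intervals containing μ, not to future x̄ values.
D) Wrong — a CI is about the parameter μ, not individual data values.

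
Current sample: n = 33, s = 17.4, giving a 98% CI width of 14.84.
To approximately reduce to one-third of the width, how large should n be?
n ≈ 297

CI width ∝ 1/√n
To reduce width by factor 3, need √n to grow by 3 → need 3² = 9 times as many samples.

Current: n = 33, width = 14.84
New: n = 297, width ≈ 4.72

Width reduced by factor of 14.84/4.72 = 3.14.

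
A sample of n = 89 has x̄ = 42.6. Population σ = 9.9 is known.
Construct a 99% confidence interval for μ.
(39.90, 45.30)

z-interval (σ known):
z* = 2.576 for 99% confidence

Margin of error = z* · σ/√n = 2.576 · 9.9/√89 = 2.70

CI: (42.6 - 2.70, 42.6 + 2.70) = (39.90, 45.30)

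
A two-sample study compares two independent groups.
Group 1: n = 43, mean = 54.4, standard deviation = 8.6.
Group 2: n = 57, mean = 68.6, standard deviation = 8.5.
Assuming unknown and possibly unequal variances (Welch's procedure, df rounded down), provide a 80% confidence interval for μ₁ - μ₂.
(-16.43, -11.97)

Difference: x̄₁ - x̄₂ = -14.20
SE = √(s₁²/n₁ + s₂²/n₂) = √(8.6²/43 + 8.5²/57) = 1.7285
df = 90.04 → 90 (Welch–Satterthwaite, rounded down)
t* = 1.291

CI: -14.20 ± 1.291 · 1.7285 = -14.20 ± 2.23 = (-16.43, -11.97)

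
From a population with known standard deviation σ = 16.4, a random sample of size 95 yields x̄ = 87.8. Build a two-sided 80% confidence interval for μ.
(85.64, 89.96)

z-interval (σ known):
z* = 1.282 for 80% confidence

Margin of error = z* · σ/√n = 1.282 · 16.4/√95 = 2.16

CI: (87.8 - 2.16, 87.8 + 2.16) = (85.64, 89.96)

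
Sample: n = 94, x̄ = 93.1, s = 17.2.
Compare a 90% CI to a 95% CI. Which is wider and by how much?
95% CI is wider by 1.16

df = 93
90% CI: t* = 1.661, (90.15, 96.05), width = 2 · t* · s/√n = 5.89
95% CI: t* = 1.986, (89.58, 96.62), width = 2 · t* · s/√n = 7.05

The 95% CI is wider by 7.05 - 5.89 = 1.16.
Higher confidence requires a wider interval.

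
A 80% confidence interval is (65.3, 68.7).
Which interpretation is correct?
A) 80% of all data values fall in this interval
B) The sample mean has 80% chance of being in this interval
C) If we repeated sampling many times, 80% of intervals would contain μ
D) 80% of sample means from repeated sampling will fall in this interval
C

A) Wrong — a CI is about the parameter μ, not individual data values.
B) Wrong — x̄ is observed and sits in the interval by construction.
C) Correct — this is the frequentist long-run coverage interpretation.
D) Wrong — coverage applies to intervals containing μ, not to future x̄ values.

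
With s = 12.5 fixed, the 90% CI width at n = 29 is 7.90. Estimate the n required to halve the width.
n ≈ 116

CI width ∝ 1/√n
To reduce width by factor 2, need √n to grow by 2 → need 2² = 4 times as many samples.

Current: n = 29, width = 7.90
New: n = 116, width ≈ 3.85

Width reduced by factor of 7.90/3.85 = 2.05.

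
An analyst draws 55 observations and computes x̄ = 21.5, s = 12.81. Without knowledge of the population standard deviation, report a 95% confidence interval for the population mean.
(18.04, 24.96)

t-interval (σ unknown):
df = n - 1 = 54
t* = 2.005 for 95% confidence

Margin of error = t* · s/√n = 2.005 · 12.81/√55 = 3.46

CI: (18.04, 24.96)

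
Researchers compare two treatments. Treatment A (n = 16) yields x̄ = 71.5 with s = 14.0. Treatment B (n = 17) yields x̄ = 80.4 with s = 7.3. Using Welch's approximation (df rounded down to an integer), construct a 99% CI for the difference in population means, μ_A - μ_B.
(-19.96, 2.16)

Difference: x̄₁ - x̄₂ = -8.90
SE = √(s₁²/n₁ + s₂²/n₂) = √(14.0²/16 + 7.3²/17) = 3.9223
df = 22.29 → 22 (Welch–Satterthwaite, rounded down)
t* = 2.819

CI: -8.90 ± 2.819 · 3.9223 = -8.90 ± 11.06 = (-19.96, 2.16)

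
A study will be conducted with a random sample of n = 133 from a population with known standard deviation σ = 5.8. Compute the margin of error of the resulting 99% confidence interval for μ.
Margin of error = 1.30

Margin of error = z* · σ/√n
= 2.576 · 5.8/√133
= 2.576 · 5.8/11.5326
= 1.30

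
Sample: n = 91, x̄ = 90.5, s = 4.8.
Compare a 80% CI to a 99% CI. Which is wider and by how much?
99% CI is wider by 1.35

df = 90
80% CI: t* = 1.291, (89.85, 91.15), width = 2 · t* · s/√n = 1.30
99% CI: t* = 2.632, (89.18, 91.82), width = 2 · t* · s/√n = 2.65

The 99% CI is wider by 2.65 - 1.30 = 1.35.
Higher confidence requires a wider interval.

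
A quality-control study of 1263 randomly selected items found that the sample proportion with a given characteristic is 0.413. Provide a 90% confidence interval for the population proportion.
(0.390, 0.436)

Proportion CI:
SE = √(p̂(1-p̂)/n) = √(0.413 · 0.587 / 1263) = 0.01385

z* = 1.645
Margin = z* · SE = 1.645 · 0.01385 = 0.0228

CI: 0.413 ± 0.0228 = (0.390, 0.436)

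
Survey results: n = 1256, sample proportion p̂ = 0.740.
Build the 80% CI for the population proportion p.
(0.724, 0.756)

Proportion CI:
SE = √(p̂(1-p̂)/n) = √(0.740 · 0.260 / 1256) = 0.01238

z* = 1.282
Margin = z* · SE = 1.282 · 0.01238 = 0.0159

CI: 0.740 ± 0.0159 = (0.724, 0.756)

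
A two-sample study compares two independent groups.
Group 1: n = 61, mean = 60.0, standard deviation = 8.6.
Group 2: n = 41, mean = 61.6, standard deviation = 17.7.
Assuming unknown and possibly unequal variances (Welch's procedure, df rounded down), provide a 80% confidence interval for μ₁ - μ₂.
(-5.46, 2.26)

Difference: x̄₁ - x̄₂ = -1.60
SE = √(s₁²/n₁ + s₂²/n₂) = √(8.6²/61 + 17.7²/41) = 2.9755
df = 52.81 → 52 (Welch–Satterthwaite, rounded down)
t* = 1.298

CI: -1.60 ± 1.298 · 2.9755 = -1.60 ± 3.86 = (-5.46, 2.26)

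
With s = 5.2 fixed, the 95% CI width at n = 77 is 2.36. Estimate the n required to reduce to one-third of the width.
n ≈ 693

CI width ∝ 1/√n
To reduce width by factor 3, need √n to grow by 3 → need 3² = 9 times as many samples.

Current: n = 77, width = 2.36
New: n = 693, width ≈ 0.78

Width reduced by factor of 2.36/0.78 = 3.03.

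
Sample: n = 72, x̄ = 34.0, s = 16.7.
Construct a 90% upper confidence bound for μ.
μ ≤ 36.55

Upper bound (one-sided):
t* = 1.294 (one-sided for 90%)
Upper bound = x̄ + t* · s/√n = 34.0 + 1.294 · 16.7/√72 = 36.55

We are 90% confident that μ ≤ 36.55.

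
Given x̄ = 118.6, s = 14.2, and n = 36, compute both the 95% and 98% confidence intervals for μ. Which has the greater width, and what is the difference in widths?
98% CI is wider by 1.93

df = 35
95% CI: t* = 2.030, (113.80, 123.40), width = 2 · t* · s/√n = 9.61
98% CI: t* = 2.438, (112.83, 124.37), width = 2 · t* · s/√n = 11.54

The 98% CI is wider by 11.54 - 9.61 = 1.93.
Higher confidence requires a wider interval.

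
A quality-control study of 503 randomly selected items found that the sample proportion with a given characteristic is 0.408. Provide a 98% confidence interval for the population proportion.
(0.357, 0.459)

Proportion CI:
SE = √(p̂(1-p̂)/n) = √(0.408 · 0.592 / 503) = 0.02191

z* = 2.326
Margin = z* · SE = 2.326 · 0.02191 = 0.0510

CI: 0.408 ± 0.0510 = (0.357, 0.459)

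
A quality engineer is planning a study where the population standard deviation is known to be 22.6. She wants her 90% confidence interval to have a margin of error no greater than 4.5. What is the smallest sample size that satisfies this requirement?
n ≥ 69

For margin E ≤ 4.5:
n ≥ (z* · σ / E)²
n ≥ (1.645 · 22.6 / 4.5)²
n ≥ 68.25

Minimum n = 69 (rounding up)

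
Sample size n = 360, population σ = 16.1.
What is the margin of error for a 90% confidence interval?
Margin of error = 1.40

Margin of error = z* · σ/√n
= 1.645 · 16.1/√360
= 1.645 · 16.1/18.9737
= 1.40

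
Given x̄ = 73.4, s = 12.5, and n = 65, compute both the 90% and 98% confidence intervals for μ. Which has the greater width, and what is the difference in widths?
98% CI is wider by 2.22

df = 64
90% CI: t* = 1.669, (70.81, 75.99), width = 2 · t* · s/√n = 5.18
98% CI: t* = 2.386, (69.70, 77.10), width = 2 · t* · s/√n = 7.40

The 98% CI is wider by 7.40 - 5.18 = 2.22.
Higher confidence requires a wider interval.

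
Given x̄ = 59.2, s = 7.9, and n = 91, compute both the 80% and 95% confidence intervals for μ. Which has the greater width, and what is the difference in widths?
95% CI is wider by 1.15

df = 90
80% CI: t* = 1.291, (58.13, 60.27), width = 2 · t* · s/√n = 2.14
95% CI: t* = 1.987, (57.55, 60.85), width = 2 · t* · s/√n = 3.29

The 95% CI is wider by 3.29 - 2.14 = 1.15.
Higher confidence requires a wider interval.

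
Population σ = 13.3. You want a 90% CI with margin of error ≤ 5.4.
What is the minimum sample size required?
n ≥ 17

For margin E ≤ 5.4:
n ≥ (z* · σ / E)²
n ≥ (1.645 · 13.3 / 5.4)²
n ≥ 16.42

Minimum n = 17 (rounding up)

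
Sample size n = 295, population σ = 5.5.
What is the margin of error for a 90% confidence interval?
Margin of error = 0.53

Margin of error = z* · σ/√n
= 1.645 · 5.5/√295
= 1.645 · 5.5/17.1756
= 0.53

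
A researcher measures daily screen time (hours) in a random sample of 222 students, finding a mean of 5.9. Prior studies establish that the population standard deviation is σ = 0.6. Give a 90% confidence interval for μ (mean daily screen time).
(5.83, 5.97)

z-interval (σ known):
z* = 1.645 for 90% confidence

Margin of error = z* · σ/√n = 1.645 · 0.6/√222 = 0.07

CI: (5.9 - 0.07, 5.9 + 0.07) = (5.83, 5.97)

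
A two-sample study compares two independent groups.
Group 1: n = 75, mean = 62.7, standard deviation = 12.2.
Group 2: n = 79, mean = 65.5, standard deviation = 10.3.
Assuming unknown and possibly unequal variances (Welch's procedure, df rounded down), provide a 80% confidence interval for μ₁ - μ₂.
(-5.15, -0.45)

Difference: x̄₁ - x̄₂ = -2.80
SE = √(s₁²/n₁ + s₂²/n₂) = √(12.2²/75 + 10.3²/79) = 1.8241
df = 145.03 → 145 (Welch–Satterthwaite, rounded down)
t* = 1.287

CI: -2.80 ± 1.287 · 1.8241 = -2.80 ± 2.35 = (-5.15, -0.45)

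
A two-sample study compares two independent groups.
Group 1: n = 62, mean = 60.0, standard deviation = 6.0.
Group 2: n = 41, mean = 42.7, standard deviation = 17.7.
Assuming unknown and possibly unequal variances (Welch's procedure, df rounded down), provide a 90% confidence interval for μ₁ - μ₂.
(12.49, 22.11)

Difference: x̄₁ - x̄₂ = 17.30
SE = √(s₁²/n₁ + s₂²/n₂) = √(6.0²/62 + 17.7²/41) = 2.8674
df = 46.14 → 46 (Welch–Satterthwaite, rounded down)
t* = 1.679

CI: 17.30 ± 1.679 · 2.8674 = 17.30 ± 4.81 = (12.49, 22.11)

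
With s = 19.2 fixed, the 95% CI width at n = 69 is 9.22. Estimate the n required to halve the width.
n ≈ 276

CI width ∝ 1/√n
To reduce width by factor 2, need √n to grow by 2 → need 2² = 4 times as many samples.

Current: n = 69, width = 9.22
New: n = 276, width ≈ 4.55

Width reduced by factor of 9.22/4.55 = 2.03.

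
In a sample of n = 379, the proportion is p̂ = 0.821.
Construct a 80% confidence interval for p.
(0.796, 0.846)

Proportion CI:
SE = √(p̂(1-p̂)/n) = √(0.821 · 0.179 / 379) = 0.01969

z* = 1.282
Margin = z* · SE = 1.282 · 0.01969 = 0.0252

CI: 0.821 ± 0.0252 = (0.796, 0.846)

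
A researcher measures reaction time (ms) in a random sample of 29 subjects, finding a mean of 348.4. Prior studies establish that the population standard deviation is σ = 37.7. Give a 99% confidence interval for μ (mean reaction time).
(330.37, 366.43)

z-interval (σ known):
z* = 2.576 for 99% confidence

Margin of error = z* · σ/√n = 2.576 · 37.7/√29 = 18.03

CI: (348.4 - 18.03, 348.4 + 18.03) = (330.37, 366.43)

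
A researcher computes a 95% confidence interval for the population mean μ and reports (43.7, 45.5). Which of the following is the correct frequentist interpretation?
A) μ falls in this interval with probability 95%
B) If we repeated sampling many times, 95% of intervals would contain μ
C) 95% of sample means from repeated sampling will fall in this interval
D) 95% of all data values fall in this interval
B

A) Wrong — μ is fixed; the randomness lives in the interval, not in μ.
B) Correct — this is the frequentist long-run coverage interpretation.
C) Wrong — coverage applies to intervals containing μ, not to future x̄ values.
D) Wrong — a CI is about the parameter μ, not individual data values.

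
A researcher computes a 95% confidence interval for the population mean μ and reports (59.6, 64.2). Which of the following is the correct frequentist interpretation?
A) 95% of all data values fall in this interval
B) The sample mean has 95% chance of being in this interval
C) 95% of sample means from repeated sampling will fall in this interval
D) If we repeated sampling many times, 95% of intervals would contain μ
D

A) Wrong — a CI is about the parameter μ, not individual data values.
B) Wrong — x̄ is observed and sits in the interval by construction.
C) Wrong — coverage applies to intervals containing μ, not to future x̄ values.
D) Correct — this is the frequentist long-run coverage interpretation.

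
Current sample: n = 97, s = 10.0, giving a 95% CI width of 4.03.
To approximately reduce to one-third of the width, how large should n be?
n ≈ 873

CI width ∝ 1/√n
To reduce width by factor 3, need √n to grow by 3 → need 3² = 9 times as many samples.

Current: n = 97, width = 4.03
New: n = 873, width ≈ 1.33

Width reduced by factor of 4.03/1.33 = 3.03.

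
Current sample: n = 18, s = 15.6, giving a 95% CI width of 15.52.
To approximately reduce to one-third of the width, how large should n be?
n ≈ 162

CI width ∝ 1/√n
To reduce width by factor 3, need √n to grow by 3 → need 3² = 9 times as many samples.

Current: n = 18, width = 15.52
New: n = 162, width ≈ 4.84

Width reduced by factor of 15.52/4.84 = 3.21.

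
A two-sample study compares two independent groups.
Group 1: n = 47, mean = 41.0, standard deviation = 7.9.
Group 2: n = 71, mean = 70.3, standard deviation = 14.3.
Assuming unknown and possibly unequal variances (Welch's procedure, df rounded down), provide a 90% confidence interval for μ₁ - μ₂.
(-32.70, -25.90)

Difference: x̄₁ - x̄₂ = -29.30
SE = √(s₁²/n₁ + s₂²/n₂) = √(7.9²/47 + 14.3²/71) = 2.0513
df = 112.90 → 112 (Welch–Satterthwaite, rounded down)
t* = 1.659

CI: -29.30 ± 1.659 · 2.0513 = -29.30 ± 3.40 = (-32.70, -25.90)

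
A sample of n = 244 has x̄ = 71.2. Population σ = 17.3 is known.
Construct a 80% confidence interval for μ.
(69.78, 72.62)

z-interval (σ known):
z* = 1.282 for 80% confidence

Margin of error = z* · σ/√n = 1.282 · 17.3/√244 = 1.42

CI: (71.2 - 1.42, 71.2 + 1.42) = (69.78, 72.62)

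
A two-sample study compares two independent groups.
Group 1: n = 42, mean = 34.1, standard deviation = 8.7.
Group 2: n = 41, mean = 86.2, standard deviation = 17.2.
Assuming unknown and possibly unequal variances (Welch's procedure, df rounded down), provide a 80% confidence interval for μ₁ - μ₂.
(-55.99, -48.21)

Difference: x̄₁ - x̄₂ = -52.10
SE = √(s₁²/n₁ + s₂²/n₂) = √(8.7²/42 + 17.2²/41) = 3.0030
df = 58.89 → 58 (Welch–Satterthwaite, rounded down)
t* = 1.296

CI: -52.10 ± 1.296 · 3.0030 = -52.10 ± 3.89 = (-55.99, -48.21)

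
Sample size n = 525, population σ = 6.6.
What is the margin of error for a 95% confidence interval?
Margin of error = 0.56

Margin of error = z* · σ/√n
= 1.960 · 6.6/√525
= 1.960 · 6.6/22.9129
= 0.56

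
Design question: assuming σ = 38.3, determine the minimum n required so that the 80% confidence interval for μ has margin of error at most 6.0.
n ≥ 67

For margin E ≤ 6.0:
n ≥ (z* · σ / E)²
n ≥ (1.282 · 38.3 / 6.0)²
n ≥ 66.97

Minimum n = 67 (rounding up)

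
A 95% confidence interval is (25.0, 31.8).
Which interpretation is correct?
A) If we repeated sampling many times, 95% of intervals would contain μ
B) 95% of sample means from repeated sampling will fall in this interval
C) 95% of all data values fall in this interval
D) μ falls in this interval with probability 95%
A

A) Correct — this is the frequentist long-run coverage interpretation.
B) Wrong — coverage applies to intervals containing μ, not to future x̄ values.
C) Wrong — a CI is about the parameter μ, not individual data values.
D) Wrong — μ is fixed; the randomness lives in the interval, not in μ.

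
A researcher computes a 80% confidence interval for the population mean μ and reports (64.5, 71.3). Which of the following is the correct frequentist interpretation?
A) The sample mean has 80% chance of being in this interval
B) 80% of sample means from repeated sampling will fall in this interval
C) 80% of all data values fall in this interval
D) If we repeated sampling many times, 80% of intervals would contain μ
D

A) Wrong — x̄ is observed and sits in the interval by construction.
B) Wrong — coverage applies to intervals containing μ, not to future x̄ values.
C) Wrong — a CI is about the parameter μ, not individual data values.
D) Correct — this is the frequentist long-run coverage interpretation.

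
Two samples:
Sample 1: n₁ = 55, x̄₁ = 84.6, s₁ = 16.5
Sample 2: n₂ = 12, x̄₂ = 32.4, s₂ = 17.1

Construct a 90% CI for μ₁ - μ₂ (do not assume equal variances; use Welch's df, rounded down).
(42.71, 61.69)

Difference: x̄₁ - x̄₂ = 52.20
SE = √(s₁²/n₁ + s₂²/n₂) = √(16.5²/55 + 17.1²/12) = 5.4146
df = 15.79 → 15 (Welch–Satterthwaite, rounded down)
t* = 1.753

CI: 52.20 ± 1.753 · 5.4146 = 52.20 ± 9.49 = (42.71, 61.69)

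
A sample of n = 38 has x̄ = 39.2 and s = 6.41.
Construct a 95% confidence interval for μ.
(37.09, 41.31)

t-interval (σ unknown):
df = n - 1 = 37
t* = 2.026 for 95% confidence

Margin of error = t* · s/√n = 2.026 · 6.41/√38 = 2.11

CI: (37.09, 41.31)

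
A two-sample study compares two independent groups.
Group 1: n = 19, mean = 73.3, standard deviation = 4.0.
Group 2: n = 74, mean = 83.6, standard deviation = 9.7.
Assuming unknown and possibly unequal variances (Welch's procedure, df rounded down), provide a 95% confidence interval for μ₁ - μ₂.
(-13.20, -7.40)

Difference: x̄₁ - x̄₂ = -10.30
SE = √(s₁²/n₁ + s₂²/n₂) = √(4.0²/19 + 9.7²/74) = 1.4538
df = 72.59 → 72 (Welch–Satterthwaite, rounded down)
t* = 1.993

CI: -10.30 ± 1.993 · 1.4538 = -10.30 ± 2.90 = (-13.20, -7.40)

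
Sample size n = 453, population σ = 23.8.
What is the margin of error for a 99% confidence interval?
Margin of error = 2.88

Margin of error = z* · σ/√n
= 2.576 · 23.8/√453
= 2.576 · 23.8/21.2838
= 2.88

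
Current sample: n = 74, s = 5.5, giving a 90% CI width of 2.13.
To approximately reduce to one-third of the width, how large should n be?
n ≈ 666

CI width ∝ 1/√n
To reduce width by factor 3, need √n to grow by 3 → need 3² = 9 times as many samples.

Current: n = 74, width = 2.13
New: n = 666, width ≈ 0.70

Width reduced by factor of 2.13/0.70 = 3.04.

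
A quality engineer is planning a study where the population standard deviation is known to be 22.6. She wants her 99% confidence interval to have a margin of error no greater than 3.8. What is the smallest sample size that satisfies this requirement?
n ≥ 235

For margin E ≤ 3.8:
n ≥ (z* · σ / E)²
n ≥ (2.576 · 22.6 / 3.8)²
n ≥ 234.72

Minimum n = 235 (rounding up)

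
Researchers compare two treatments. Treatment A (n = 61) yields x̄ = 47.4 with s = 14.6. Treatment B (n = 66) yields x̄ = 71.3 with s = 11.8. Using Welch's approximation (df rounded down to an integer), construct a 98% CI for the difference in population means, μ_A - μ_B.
(-29.48, -18.32)

Difference: x̄₁ - x̄₂ = -23.90
SE = √(s₁²/n₁ + s₂²/n₂) = √(14.6²/61 + 11.8²/66) = 2.3673
df = 115.47 → 115 (Welch–Satterthwaite, rounded down)
t* = 2.359

CI: -23.90 ± 2.359 · 2.3673 = -23.90 ± 5.58 = (-29.48, -18.32)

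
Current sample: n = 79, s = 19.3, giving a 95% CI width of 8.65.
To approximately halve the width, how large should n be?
n ≈ 316

CI width ∝ 1/√n
To reduce width by factor 2, need √n to grow by 2 → need 2² = 4 times as many samples.

Current: n = 79, width = 8.65
New: n = 316, width ≈ 4.27

Width reduced by factor of 8.65/4.27 = 2.03.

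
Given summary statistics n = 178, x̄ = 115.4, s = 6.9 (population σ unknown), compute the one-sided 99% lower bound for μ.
μ ≥ 114.19

Lower bound (one-sided):
t* = 2.348 (one-sided for 99%)
Lower bound = x̄ - t* · s/√n = 115.4 - 2.348 · 6.9/√178 = 114.19

We are 99% confident that μ ≥ 114.19.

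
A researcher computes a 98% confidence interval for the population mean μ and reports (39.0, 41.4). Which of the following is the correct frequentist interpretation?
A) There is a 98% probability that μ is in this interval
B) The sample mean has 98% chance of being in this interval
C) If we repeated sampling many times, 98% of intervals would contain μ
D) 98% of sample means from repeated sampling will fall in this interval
C

A) Wrong — μ is fixed; the randomness lives in the interval, not in μ.
B) Wrong — x̄ is observed and sits in the interval by construction.
C) Correct — this is the frequentist long-run coverage interpretation.
D) Wrong — coverage applies to intervals containing μ, not to future x̄ values.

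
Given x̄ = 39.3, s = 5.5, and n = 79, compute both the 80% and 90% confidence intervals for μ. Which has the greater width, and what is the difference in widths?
90% CI is wider by 0.46

df = 78
80% CI: t* = 1.292, (38.50, 40.10), width = 2 · t* · s/√n = 1.60
90% CI: t* = 1.665, (38.27, 40.33), width = 2 · t* · s/√n = 2.06

The 90% CI is wider by 2.06 - 1.60 = 0.46.
Higher confidence requires a wider interval.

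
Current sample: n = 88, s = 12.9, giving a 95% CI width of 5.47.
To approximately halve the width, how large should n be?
n ≈ 352

CI width ∝ 1/√n
To reduce width by factor 2, need √n to grow by 2 → need 2² = 4 times as many samples.

Current: n = 88, width = 5.47
New: n = 352, width ≈ 2.70

Width reduced by factor of 5.47/2.70 = 2.03.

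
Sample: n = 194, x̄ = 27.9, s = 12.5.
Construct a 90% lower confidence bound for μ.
μ ≥ 26.75

Lower bound (one-sided):
t* = 1.286 (one-sided for 90%)
Lower bound = x̄ - t* · s/√n = 27.9 - 1.286 · 12.5/√194 = 26.75

We are 90% confident that μ ≥ 26.75.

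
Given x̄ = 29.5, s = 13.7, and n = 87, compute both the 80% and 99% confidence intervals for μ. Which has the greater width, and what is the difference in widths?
99% CI is wider by 3.95

df = 86
80% CI: t* = 1.291, (27.60, 31.40), width = 2 · t* · s/√n = 3.79
99% CI: t* = 2.634, (25.63, 33.37), width = 2 · t* · s/√n = 7.74

The 99% CI is wider by 7.74 - 3.79 = 3.95.
Higher confidence requires a wider interval.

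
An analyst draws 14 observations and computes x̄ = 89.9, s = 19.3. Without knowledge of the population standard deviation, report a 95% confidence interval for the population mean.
(78.76, 101.04)

t-interval (σ unknown):
df = n - 1 = 13
t* = 2.160 for 95% confidence

Margin of error = t* · s/√n = 2.160 · 19.3/√14 = 11.14

CI: (78.76, 101.04)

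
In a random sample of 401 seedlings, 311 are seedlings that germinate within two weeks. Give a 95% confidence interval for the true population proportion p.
(0.735, 0.816)

Proportion CI:
p̂ = 311/401 = 0.77556
SE = √(p̂(1-p̂)/n) = √(0.77556 · 0.22444 / 401) = 0.02083

z* = 1.960
Margin = z* · SE = 1.960 · 0.02083 = 0.0408

CI: 0.77556 ± 0.0408 = (0.735, 0.816)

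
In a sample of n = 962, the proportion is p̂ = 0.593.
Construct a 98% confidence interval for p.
(0.556, 0.630)

Proportion CI:
SE = √(p̂(1-p̂)/n) = √(0.593 · 0.407 / 962) = 0.01584

z* = 2.326
Margin = z* · SE = 2.326 · 0.01584 = 0.0368

CI: 0.593 ± 0.0368 = (0.556, 0.630)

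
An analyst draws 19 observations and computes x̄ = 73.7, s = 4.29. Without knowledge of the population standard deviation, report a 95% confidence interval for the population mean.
(71.63, 75.77)

t-interval (σ unknown):
df = n - 1 = 18
t* = 2.101 for 95% confidence

Margin of error = t* · s/√n = 2.101 · 4.29/√19 = 2.07

CI: (71.63, 75.77)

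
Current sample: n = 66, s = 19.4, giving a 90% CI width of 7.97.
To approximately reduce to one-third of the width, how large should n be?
n ≈ 594

CI width ∝ 1/√n
To reduce width by factor 3, need √n to grow by 3 → need 3² = 9 times as many samples.

Current: n = 66, width = 7.97
New: n = 594, width ≈ 2.62

Width reduced by factor of 7.97/2.62 = 3.04.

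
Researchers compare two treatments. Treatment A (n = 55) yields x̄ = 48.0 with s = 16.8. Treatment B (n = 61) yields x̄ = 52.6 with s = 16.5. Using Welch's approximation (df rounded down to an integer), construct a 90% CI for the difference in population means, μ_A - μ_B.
(-9.74, 0.54)

Difference: x̄₁ - x̄₂ = -4.60
SE = √(s₁²/n₁ + s₂²/n₂) = √(16.8²/55 + 16.5²/61) = 3.0975
df = 112.32 → 112 (Welch–Satterthwaite, rounded down)
t* = 1.659

CI: -4.60 ± 1.659 · 3.0975 = -4.60 ± 5.14 = (-9.74, 0.54)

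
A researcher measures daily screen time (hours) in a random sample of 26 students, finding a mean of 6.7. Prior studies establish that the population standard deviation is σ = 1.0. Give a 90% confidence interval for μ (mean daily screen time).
(6.38, 7.02)

z-interval (σ known):
z* = 1.645 for 90% confidence

Margin of error = z* · σ/√n = 1.645 · 1.0/√26 = 0.32

CI: (6.7 - 0.32, 6.7 + 0.32) = (6.38, 7.02)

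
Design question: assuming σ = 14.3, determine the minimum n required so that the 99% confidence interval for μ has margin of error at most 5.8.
n ≥ 41

For margin E ≤ 5.8:
n ≥ (z* · σ / E)²
n ≥ (2.576 · 14.3 / 5.8)²
n ≥ 40.34

Minimum n = 41 (rounding up)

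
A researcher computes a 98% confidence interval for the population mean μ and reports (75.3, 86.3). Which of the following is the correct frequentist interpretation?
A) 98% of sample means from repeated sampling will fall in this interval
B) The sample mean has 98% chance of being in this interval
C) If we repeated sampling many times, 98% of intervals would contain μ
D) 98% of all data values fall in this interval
C

A) Wrong — coverage applies to intervals containing μ, not to future x̄ values.
B) Wrong — x̄ is observed and sits in the interval by construction.
C) Correct — this is the frequentist long-run coverage interpretation.
D) Wrong — a CI is about the parameter μ, not individual data values.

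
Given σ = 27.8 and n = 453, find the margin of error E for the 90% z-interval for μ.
Margin of error = 2.15

Margin of error = z* · σ/√n
= 1.645 · 27.8/√453
= 1.645 · 27.8/21.2838
= 2.15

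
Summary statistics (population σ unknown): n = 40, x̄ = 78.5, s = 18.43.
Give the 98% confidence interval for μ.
(71.43, 85.57)

t-interval (σ unknown):
df = n - 1 = 39
t* = 2.426 for 98% confidence

Margin of error = t* · s/√n = 2.426 · 18.43/√40 = 7.07

CI: (71.43, 85.57)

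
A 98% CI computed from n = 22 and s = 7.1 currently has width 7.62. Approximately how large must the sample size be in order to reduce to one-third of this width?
n ≈ 198

CI width ∝ 1/√n
To reduce width by factor 3, need √n to grow by 3 → need 3² = 9 times as many samples.

Current: n = 22, width = 7.62
New: n = 198, width ≈ 2.37

Width reduced by factor of 7.62/2.37 = 3.22.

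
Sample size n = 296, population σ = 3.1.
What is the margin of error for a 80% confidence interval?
Margin of error = 0.23

Margin of error = z* · σ/√n
= 1.282 · 3.1/√296
= 1.282 · 3.1/17.2047
= 0.23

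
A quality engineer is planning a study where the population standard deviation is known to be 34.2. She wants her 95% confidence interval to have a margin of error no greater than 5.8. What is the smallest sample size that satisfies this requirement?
n ≥ 134

For margin E ≤ 5.8:
n ≥ (z* · σ / E)²
n ≥ (1.960 · 34.2 / 5.8)²
n ≥ 133.57

Minimum n = 134 (rounding up)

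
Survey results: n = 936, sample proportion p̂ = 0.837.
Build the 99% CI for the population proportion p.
(0.806, 0.868)

Proportion CI:
SE = √(p̂(1-p̂)/n) = √(0.837 · 0.163 / 936) = 0.01207

z* = 2.576
Margin = z* · SE = 2.576 · 0.01207 = 0.0311

CI: 0.837 ± 0.0311 = (0.806, 0.868)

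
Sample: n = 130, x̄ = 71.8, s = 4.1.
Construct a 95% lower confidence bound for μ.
μ ≥ 71.20

Lower bound (one-sided):
t* = 1.657 (one-sided for 95%)
Lower bound = x̄ - t* · s/√n = 71.8 - 1.657 · 4.1/√130 = 71.20

We are 95% confident that μ ≥ 71.20.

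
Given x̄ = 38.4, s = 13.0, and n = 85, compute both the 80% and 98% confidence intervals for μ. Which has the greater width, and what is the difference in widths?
98% CI is wider by 3.05

df = 84
80% CI: t* = 1.292, (36.58, 40.22), width = 2 · t* · s/√n = 3.64
98% CI: t* = 2.372, (35.06, 41.74), width = 2 · t* · s/√n = 6.69

The 98% CI is wider by 6.69 - 3.64 = 3.05.
Higher confidence requires a wider interval.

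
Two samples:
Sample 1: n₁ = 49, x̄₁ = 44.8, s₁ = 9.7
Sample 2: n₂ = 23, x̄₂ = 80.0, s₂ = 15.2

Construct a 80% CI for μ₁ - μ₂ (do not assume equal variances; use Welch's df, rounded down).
(-39.73, -30.67)

Difference: x̄₁ - x̄₂ = -35.20
SE = √(s₁²/n₁ + s₂²/n₂) = √(9.7²/49 + 15.2²/23) = 3.4591
df = 30.70 → 30 (Welch–Satterthwaite, rounded down)
t* = 1.310

CI: -35.20 ± 1.310 · 3.4591 = -35.20 ± 4.53 = (-39.73, -30.67)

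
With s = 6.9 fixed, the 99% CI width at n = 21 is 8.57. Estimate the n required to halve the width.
n ≈ 84

CI width ∝ 1/√n
To reduce width by factor 2, need √n to grow by 2 → need 2² = 4 times as many samples.

Current: n = 21, width = 8.57
New: n = 84, width ≈ 3.97

Width reduced by factor of 8.57/3.97 = 2.16.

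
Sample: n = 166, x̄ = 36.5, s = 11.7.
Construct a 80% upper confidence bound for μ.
μ ≤ 37.27

Upper bound (one-sided):
t* = 0.844 (one-sided for 80%)
Upper bound = x̄ + t* · s/√n = 36.5 + 0.844 · 11.7/√166 = 37.27

We are 80% confident that μ ≤ 37.27.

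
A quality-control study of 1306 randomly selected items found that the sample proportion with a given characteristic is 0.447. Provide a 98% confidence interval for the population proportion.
(0.415, 0.479)

Proportion CI:
SE = √(p̂(1-p̂)/n) = √(0.447 · 0.553 / 1306) = 0.01376

z* = 2.326
Margin = z* · SE = 2.326 · 0.01376 = 0.0320

CI: 0.447 ± 0.0320 = (0.415, 0.479)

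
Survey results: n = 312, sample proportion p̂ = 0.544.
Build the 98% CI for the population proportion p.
(0.478, 0.610)

Proportion CI:
SE = √(p̂(1-p̂)/n) = √(0.544 · 0.456 / 312) = 0.02820

z* = 2.326
Margin = z* · SE = 2.326 · 0.02820 = 0.0656

CI: 0.544 ± 0.0656 = (0.478, 0.610)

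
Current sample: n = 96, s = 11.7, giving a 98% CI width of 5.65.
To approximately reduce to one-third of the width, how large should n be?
n ≈ 864

CI width ∝ 1/√n
To reduce width by factor 3, need √n to grow by 3 → need 3² = 9 times as many samples.

Current: n = 96, width = 5.65
New: n = 864, width ≈ 1.86

Width reduced by factor of 5.65/1.86 = 3.04.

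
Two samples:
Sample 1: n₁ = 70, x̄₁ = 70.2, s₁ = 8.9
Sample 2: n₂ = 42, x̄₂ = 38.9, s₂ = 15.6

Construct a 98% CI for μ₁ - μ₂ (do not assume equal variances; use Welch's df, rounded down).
(25.00, 37.60)

Difference: x̄₁ - x̄₂ = 31.30
SE = √(s₁²/n₁ + s₂²/n₂) = √(8.9²/70 + 15.6²/42) = 2.6317
df = 57.28 → 57 (Welch–Satterthwaite, rounded down)
t* = 2.394

CI: 31.30 ± 2.394 · 2.6317 = 31.30 ± 6.30 = (25.00, 37.60)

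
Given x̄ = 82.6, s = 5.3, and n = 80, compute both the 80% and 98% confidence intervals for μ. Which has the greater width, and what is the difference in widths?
98% CI is wider by 1.28

df = 79
80% CI: t* = 1.292, (81.83, 83.37), width = 2 · t* · s/√n = 1.53
98% CI: t* = 2.374, (81.19, 84.01), width = 2 · t* · s/√n = 2.81

The 98% CI is wider by 2.81 - 1.53 = 1.28.
Higher confidence requires a wider interval.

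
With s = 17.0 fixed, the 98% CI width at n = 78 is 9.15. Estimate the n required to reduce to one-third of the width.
n ≈ 702

CI width ∝ 1/√n
To reduce width by factor 3, need √n to grow by 3 → need 3² = 9 times as many samples.

Current: n = 78, width = 9.15
New: n = 702, width ≈ 2.99

Width reduced by factor of 9.15/2.99 = 3.06.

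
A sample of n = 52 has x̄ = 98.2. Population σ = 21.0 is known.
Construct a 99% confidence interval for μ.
(90.70, 105.70)

z-interval (σ known):
z* = 2.576 for 99% confidence

Margin of error = z* · σ/√n = 2.576 · 21.0/√52 = 7.50

CI: (98.2 - 7.50, 98.2 + 7.50) = (90.70, 105.70)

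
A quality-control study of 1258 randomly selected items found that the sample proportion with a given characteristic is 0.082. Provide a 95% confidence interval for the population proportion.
(0.067, 0.097)

Proportion CI:
SE = √(p̂(1-p̂)/n) = √(0.082 · 0.918 / 1258) = 0.00774

z* = 1.960
Margin = z* · SE = 1.960 · 0.00774 = 0.0152

CI: 0.082 ± 0.0152 = (0.067, 0.097)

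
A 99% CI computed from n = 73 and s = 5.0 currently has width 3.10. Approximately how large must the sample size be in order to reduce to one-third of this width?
n ≈ 657

CI width ∝ 1/√n
To reduce width by factor 3, need √n to grow by 3 → need 3² = 9 times as many samples.

Current: n = 73, width = 3.10
New: n = 657, width ≈ 1.01

Width reduced by factor of 3.10/1.01 = 3.07.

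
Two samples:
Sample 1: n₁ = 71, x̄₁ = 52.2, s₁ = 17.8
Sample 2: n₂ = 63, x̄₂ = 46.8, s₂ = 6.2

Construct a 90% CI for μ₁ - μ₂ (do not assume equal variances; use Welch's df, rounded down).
(1.66, 9.14)

Difference: x̄₁ - x̄₂ = 5.40
SE = √(s₁²/n₁ + s₂²/n₂) = √(17.8²/71 + 6.2²/63) = 2.2523
df = 88.58 → 88 (Welch–Satterthwaite, rounded down)
t* = 1.662

CI: 5.40 ± 1.662 · 2.2523 = 5.40 ± 3.74 = (1.66, 9.14)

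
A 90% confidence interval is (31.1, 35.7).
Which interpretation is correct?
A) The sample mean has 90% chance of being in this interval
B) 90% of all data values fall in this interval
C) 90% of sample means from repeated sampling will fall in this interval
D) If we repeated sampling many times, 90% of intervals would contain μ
D

A) Wrong — x̄ is observed and sits in the interval by construction.
B) Wrong — a CI is about the parameter μ, not individual data values.
C) Wrong — coverage applies to intervals containing μ, not to future x̄ values.
D) Correct — this is the frequentist long-run coverage interpretation.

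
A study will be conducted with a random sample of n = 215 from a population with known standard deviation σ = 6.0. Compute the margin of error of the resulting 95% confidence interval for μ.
Margin of error = 0.80

Margin of error = z* · σ/√n
= 1.960 · 6.0/√215
= 1.960 · 6.0/14.6629
= 0.80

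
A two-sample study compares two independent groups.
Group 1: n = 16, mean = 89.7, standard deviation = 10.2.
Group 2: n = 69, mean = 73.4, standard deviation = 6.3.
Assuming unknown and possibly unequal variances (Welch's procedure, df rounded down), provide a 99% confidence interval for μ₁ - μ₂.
(8.59, 24.01)

Difference: x̄₁ - x̄₂ = 16.30
SE = √(s₁²/n₁ + s₂²/n₂) = √(10.2²/16 + 6.3²/69) = 2.6604
df = 17.74 → 17 (Welch–Satterthwaite, rounded down)
t* = 2.898

CI: 16.30 ± 2.898 · 2.6604 = 16.30 ± 7.71 = (8.59, 24.01)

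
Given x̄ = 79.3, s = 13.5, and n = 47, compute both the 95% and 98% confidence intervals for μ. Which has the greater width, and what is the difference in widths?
98% CI is wider by 1.56

df = 46
95% CI: t* = 2.013, (75.34, 83.26), width = 2 · t* · s/√n = 7.93
98% CI: t* = 2.410, (74.55, 84.05), width = 2 · t* · s/√n = 9.49

The 98% CI is wider by 9.49 - 7.93 = 1.56.
Higher confidence requires a wider interval.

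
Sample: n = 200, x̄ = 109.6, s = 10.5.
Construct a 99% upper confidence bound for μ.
μ ≤ 111.34

Upper bound (one-sided):
t* = 2.345 (one-sided for 99%)
Upper bound = x̄ + t* · s/√n = 109.6 + 2.345 · 10.5/√200 = 111.34

We are 99% confident that μ ≤ 111.34.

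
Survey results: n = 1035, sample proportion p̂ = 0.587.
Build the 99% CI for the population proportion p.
(0.548, 0.626)

Proportion CI:
SE = √(p̂(1-p̂)/n) = √(0.587 · 0.413 / 1035) = 0.01530

z* = 2.576
Margin = z* · SE = 2.576 · 0.01530 = 0.0394

CI: 0.587 ± 0.0394 = (0.548, 0.626)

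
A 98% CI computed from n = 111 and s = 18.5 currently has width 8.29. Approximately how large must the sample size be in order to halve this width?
n ≈ 444

CI width ∝ 1/√n
To reduce width by factor 2, need √n to grow by 2 → need 2² = 4 times as many samples.

Current: n = 111, width = 8.29
New: n = 444, width ≈ 4.10

Width reduced by factor of 8.29/4.10 = 2.02.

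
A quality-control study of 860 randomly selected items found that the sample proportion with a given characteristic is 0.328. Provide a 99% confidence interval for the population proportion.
(0.287, 0.369)

Proportion CI:
SE = √(p̂(1-p̂)/n) = √(0.328 · 0.672 / 860) = 0.01601

z* = 2.576
Margin = z* · SE = 2.576 · 0.01601 = 0.0412

CI: 0.328 ± 0.0412 = (0.287, 0.369)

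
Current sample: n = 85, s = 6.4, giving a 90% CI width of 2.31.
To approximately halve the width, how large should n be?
n ≈ 340

CI width ∝ 1/√n
To reduce width by factor 2, need √n to grow by 2 → need 2² = 4 times as many samples.

Current: n = 85, width = 2.31
New: n = 340, width ≈ 1.14

Width reduced by factor of 2.31/1.14 = 2.03.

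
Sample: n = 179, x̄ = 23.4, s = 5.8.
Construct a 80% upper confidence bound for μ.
μ ≤ 23.77

Upper bound (one-sided):
t* = 0.844 (one-sided for 80%)
Upper bound = x̄ + t* · s/√n = 23.4 + 0.844 · 5.8/√179 = 23.77

We are 80% confident that μ ≤ 23.77.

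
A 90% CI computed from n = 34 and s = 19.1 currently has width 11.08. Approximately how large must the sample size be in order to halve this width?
n ≈ 136

CI width ∝ 1/√n
To reduce width by factor 2, need √n to grow by 2 → need 2² = 4 times as many samples.

Current: n = 34, width = 11.08
New: n = 136, width ≈ 5.42

Width reduced by factor of 11.08/5.42 = 2.04.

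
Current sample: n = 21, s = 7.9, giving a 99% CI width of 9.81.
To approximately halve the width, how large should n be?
n ≈ 84

CI width ∝ 1/√n
To reduce width by factor 2, need √n to grow by 2 → need 2² = 4 times as many samples.

Current: n = 21, width = 9.81
New: n = 84, width ≈ 4.54

Width reduced by factor of 9.81/4.54 = 2.16.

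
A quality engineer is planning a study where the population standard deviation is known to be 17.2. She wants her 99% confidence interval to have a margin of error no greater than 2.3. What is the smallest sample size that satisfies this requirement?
n ≥ 372

For margin E ≤ 2.3:
n ≥ (z* · σ / E)²
n ≥ (2.576 · 17.2 / 2.3)²
n ≥ 371.10

Minimum n = 372 (rounding up)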